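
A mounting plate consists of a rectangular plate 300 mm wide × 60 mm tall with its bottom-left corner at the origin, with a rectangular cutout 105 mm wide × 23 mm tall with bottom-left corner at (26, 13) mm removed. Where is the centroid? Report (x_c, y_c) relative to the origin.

plate: A = 300 × 60 = 18000.00, centroid at (150.00, 30.00).
hole: A = −(105 × 23) = -2415.00, centroid at (78.50, 24.50).
ΣA = 15585.00 mm²
ΣAx_c = (18000.00)(150.00) + (-2415.00)(78.50) = 2510422.50 mm³
ΣAy_c = (18000.00)(30.00) + (-2415.00)(24.50) = 480832.50 mm³
x_c = 2510422.50 / 15585.00 = 161.08 mm
y_c = 480832.50 / 15585.00 = 30.85 mm

x_c = 161.08 mm, y_c = 30.85 mm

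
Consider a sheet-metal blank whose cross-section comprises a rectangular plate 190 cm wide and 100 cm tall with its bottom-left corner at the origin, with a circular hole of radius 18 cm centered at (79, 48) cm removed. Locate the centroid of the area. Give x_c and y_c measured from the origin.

x_c = 95.91 cm, y_c = 50.11 cm

Part | A | x̄ᵢ | ȳᵢ | A·x̄ᵢ | A·ȳᵢ
plate | 19000.00 | 95.00 | 50.00 | 1805000.00 | 950000.00
hole | -1017.88 | 79.00 | 48.00 | -80412.21 | -48858.05
Σ | 17982.12 |  |  | 1724587.79 | 901141.95
x_c = 1724587.79 / 17982.12 = 95.91 cm
y_c = 901141.95 / 17982.12 = 50.11 cm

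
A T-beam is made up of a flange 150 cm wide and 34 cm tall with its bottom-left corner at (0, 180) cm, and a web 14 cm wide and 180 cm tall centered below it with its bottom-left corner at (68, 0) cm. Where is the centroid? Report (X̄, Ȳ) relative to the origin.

Part | A | x̄ᵢ | ȳᵢ | A·x̄ᵢ | A·ȳᵢ
web | 2520.00 | 75.00 | 90.00 | 189000.00 | 226800.00
flange | 5100.00 | 75.00 | 197.00 | 382500.00 | 1004700.00
Σ | 7620.00 |  |  | 571500.00 | 1231500.00
X̄ = 571500.00 / 7620.00 = 75.00 cm
Ȳ = 1231500.00 / 7620.00 = 161.61 cm

X̄ = 75.00 cm, Ȳ = 161.61 cm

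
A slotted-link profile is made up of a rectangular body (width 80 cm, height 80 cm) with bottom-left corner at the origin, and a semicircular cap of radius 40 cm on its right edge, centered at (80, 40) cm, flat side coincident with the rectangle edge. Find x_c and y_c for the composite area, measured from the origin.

x_c = 56.07 cm, y_c = 40.00 cm

rectangular body: A = 80 × 80 = 6400.00, centroid at (40.00, 40.00).
semicircular end: A = ½π·40² = 2513.27, centroid at (96.98, 40.00).
ΣA = 8913.27 cm², ΣAx_c = 499728.60 cm³, ΣAy_c = 356530.96 cm³.
x_c = 499728.60/8913.27 = 56.07 cm; y_c = 356530.96/8913.27 = 40.00 cm.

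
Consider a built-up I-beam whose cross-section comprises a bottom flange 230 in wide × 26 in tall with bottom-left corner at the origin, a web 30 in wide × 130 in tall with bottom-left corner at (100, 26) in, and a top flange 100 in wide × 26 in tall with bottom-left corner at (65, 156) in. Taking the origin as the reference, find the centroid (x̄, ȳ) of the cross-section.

bottom flange: A = 230 × 26 = 5980.00, centroid at (115.00, 13.00).
web: A = 30 × 130 = 3900.00, centroid at (115.00, 91.00).
top flange: A = 100 × 26 = 2600.00, centroid at (115.00, 169.00).
ΣA = 12480.00 in²
ΣAx̄ = (5980.00)(115.00) + (3900.00)(115.00) + (2600.00)(115.00) = 1435200.00 in³
ΣAȳ = (5980.00)(13.00) + (3900.00)(91.00) + (2600.00)(169.00) = 872040.00 in³
x̄ = 1435200.00 / 12480.00 = 115.00 in
ȳ = 872040.00 / 12480.00 = 69.88 in

x̄ = 115.00 in, ȳ = 69.88 in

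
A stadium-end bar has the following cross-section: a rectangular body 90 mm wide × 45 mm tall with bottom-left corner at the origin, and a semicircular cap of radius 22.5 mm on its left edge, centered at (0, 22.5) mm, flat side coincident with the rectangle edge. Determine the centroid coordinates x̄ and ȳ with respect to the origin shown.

x̄ = 36.05 mm, ȳ = 22.50 mm

rectangular body: A = 90 × 45 = 4050.00, centroid at (45.00, 22.50).
semicircular end: A = ½π·22.5² = 795.22, centroid at (-9.55, 22.50).
ΣA = 4845.22 mm², ΣAx̄ = 174656.25 mm³, ΣAȳ = 109017.35 mm³.
x̄ = 174656.25/4845.22 = 36.05 mm; ȳ = 109017.35/4845.22 = 22.50 mm.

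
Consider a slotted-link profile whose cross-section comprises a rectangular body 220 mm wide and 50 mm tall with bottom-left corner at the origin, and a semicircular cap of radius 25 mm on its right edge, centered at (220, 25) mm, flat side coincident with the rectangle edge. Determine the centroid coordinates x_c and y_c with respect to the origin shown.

Part | A | x̄ᵢ | ȳᵢ | A·x̄ᵢ | A·ȳᵢ
rectangular body | 11000.00 | 110.00 | 25.00 | 1210000.00 | 275000.00
semicircular end | 981.75 | 230.61 | 25.00 | 226401.16 | 24543.69
Σ | 11981.75 |  |  | 1436401.16 | 299543.69
x_c = 1436401.16 / 11981.75 = 119.88 mm
y_c = 299543.69 / 11981.75 = 25.00 mm

x_c = 119.88 mm, y_c = 25.00 mm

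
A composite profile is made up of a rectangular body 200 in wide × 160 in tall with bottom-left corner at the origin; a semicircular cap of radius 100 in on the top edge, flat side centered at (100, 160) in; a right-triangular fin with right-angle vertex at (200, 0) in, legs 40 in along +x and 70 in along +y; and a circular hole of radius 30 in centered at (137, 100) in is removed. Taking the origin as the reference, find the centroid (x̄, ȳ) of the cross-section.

rectangular body: A = 200 × 160 = 32000.00, centroid at (100.00, 80.00).
semicircular top: A = ½π·100² = 15707.96, centroid at (100.00, 202.44).
triangular fin: A = ½·40·70 = 1400.00, centroid at (213.33, 23.33).
hole: A = −π·30² = -2827.43, centroid at (137.00, 100.00).
ΣA = 46280.53 in², ΣAx̄ = 4682104.62 in³, ΣAȳ = 5489864.12 in³.
x̄ = 4682104.62/46280.53 = 101.17 in; ȳ = 5489864.12/46280.53 = 118.62 in.

x̄ = 101.17 in, ȳ = 118.62 in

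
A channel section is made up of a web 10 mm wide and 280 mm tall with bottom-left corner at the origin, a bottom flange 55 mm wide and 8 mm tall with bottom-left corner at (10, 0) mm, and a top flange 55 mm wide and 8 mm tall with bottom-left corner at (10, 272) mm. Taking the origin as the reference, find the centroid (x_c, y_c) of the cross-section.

x_c = 12.77 mm, y_c = 140.00 mm

web: A = 10 × 280 = 2800.00, centroid at (5.00, 140.00).
bottom flange: A = 55 × 8 = 440.00, centroid at (37.50, 4.00).
top flange: A = 55 × 8 = 440.00, centroid at (37.50, 276.00).
ΣA = 3680.00 mm²
ΣAx_c = (2800.00)(5.00) + (440.00)(37.50) + (440.00)(37.50) = 47000.00 mm³
ΣAy_c = (2800.00)(140.00) + (440.00)(4.00) + (440.00)(276.00) = 515200.00 mm³
x_c = 47000.00 / 3680.00 = 12.77 mm
y_c = 515200.00 / 3680.00 = 140.00 mm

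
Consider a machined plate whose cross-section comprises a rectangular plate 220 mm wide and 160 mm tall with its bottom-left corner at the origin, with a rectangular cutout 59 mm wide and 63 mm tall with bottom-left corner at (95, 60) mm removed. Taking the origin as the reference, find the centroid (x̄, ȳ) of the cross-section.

plate: A = 220 × 160 = 35200.00, centroid at (110.00, 80.00).
hole: A = −(59 × 63) = -3717.00, centroid at (124.50, 91.50).
ΣA = 31483.00 mm²
ΣAx̄ = (35200.00)(110.00) + (-3717.00)(124.50) = 3409233.50 mm³
ΣAȳ = (35200.00)(80.00) + (-3717.00)(91.50) = 2475894.50 mm³
x̄ = 3409233.50 / 31483.00 = 108.29 mm
ȳ = 2475894.50 / 31483.00 = 78.64 mm

x̄ = 108.29 mm, ȳ = 78.64 mm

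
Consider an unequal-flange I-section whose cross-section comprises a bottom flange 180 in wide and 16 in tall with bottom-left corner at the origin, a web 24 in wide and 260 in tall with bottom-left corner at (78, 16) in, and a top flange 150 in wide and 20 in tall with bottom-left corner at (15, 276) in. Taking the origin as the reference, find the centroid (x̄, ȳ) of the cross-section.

bottom flange: A = 180 × 16 = 2880.00, centroid at (90.00, 8.00).
web: A = 24 × 260 = 6240.00, centroid at (90.00, 146.00).
top flange: A = 150 × 20 = 3000.00, centroid at (90.00, 286.00).
ΣA = 12120.00 in², ΣAx̄ = 1090800.00 in³, ΣAȳ = 1792080.00 in³.
x̄ = 1090800.00/12120.00 = 90.00 in; ȳ = 1792080.00/12120.00 = 147.86 in.

x̄ = 90.00 in, ȳ = 147.86 in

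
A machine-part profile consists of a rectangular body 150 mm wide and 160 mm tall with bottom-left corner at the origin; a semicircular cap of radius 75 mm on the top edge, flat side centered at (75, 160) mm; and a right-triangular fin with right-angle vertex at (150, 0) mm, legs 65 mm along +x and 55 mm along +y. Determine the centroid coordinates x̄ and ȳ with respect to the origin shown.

rectangular body: A = 150 × 160 = 24000.00, centroid at (75.00, 80.00).
semicircular top: A = ½π·75² = 8835.73, centroid at (75.00, 191.83).
triangular fin: A = ½·65·55 = 1787.50, centroid at (171.67, 18.33).
ΣA = 34623.23 mm²
ΣAx̄ = (24000.00)(75.00) + (8835.73)(75.00) + (1787.50)(171.67) = 2769533.87 mm³
ΣAȳ = (24000.00)(80.00) + (8835.73)(191.83) + (1787.50)(18.33) = 3647737.53 mm³
x̄ = 2769533.87 / 34623.23 = 79.99 mm
ȳ = 3647737.53 / 34623.23 = 105.36 mm

x̄ = 79.99 mm, ȳ = 105.36 mm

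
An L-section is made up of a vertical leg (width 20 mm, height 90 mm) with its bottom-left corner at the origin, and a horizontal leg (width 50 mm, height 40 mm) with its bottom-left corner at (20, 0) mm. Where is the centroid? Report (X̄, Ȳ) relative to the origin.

X̄ = 28.42 mm, Ȳ = 31.84 mm

Part | A | x̄ᵢ | ȳᵢ | A·x̄ᵢ | A·ȳᵢ
vertical leg | 1800.00 | 10.00 | 45.00 | 18000.00 | 81000.00
horizontal leg | 2000.00 | 45.00 | 20.00 | 90000.00 | 40000.00
Σ | 3800.00 |  |  | 108000.00 | 121000.00
X̄ = 108000.00 / 3800.00 = 28.42 mm
Ȳ = 121000.00 / 3800.00 = 31.84 mm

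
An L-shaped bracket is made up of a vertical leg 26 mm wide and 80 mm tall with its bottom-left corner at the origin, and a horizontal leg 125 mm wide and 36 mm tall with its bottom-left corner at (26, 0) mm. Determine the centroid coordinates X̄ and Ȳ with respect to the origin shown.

X̄ = 64.63 mm, Ȳ = 24.95 mm

Part | A | x̄ᵢ | ȳᵢ | A·x̄ᵢ | A·ȳᵢ
vertical leg | 2080.00 | 13.00 | 40.00 | 27040.00 | 83200.00
horizontal leg | 4500.00 | 88.50 | 18.00 | 398250.00 | 81000.00
Σ | 6580.00 |  |  | 425290.00 | 164200.00
X̄ = 425290.00 / 6580.00 = 64.63 mm
Ȳ = 164200.00 / 6580.00 = 24.95 mm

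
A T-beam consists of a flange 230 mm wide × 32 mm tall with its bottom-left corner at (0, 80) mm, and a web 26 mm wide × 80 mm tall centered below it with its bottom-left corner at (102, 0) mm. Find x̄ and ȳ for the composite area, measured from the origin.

x̄ = 115.00 mm, ȳ = 83.66 mm

web: A = 26 × 80 = 2080.00, centroid at (115.00, 40.00).
flange: A = 230 × 32 = 7360.00, centroid at (115.00, 96.00).
ΣA = 9440.00 mm²
ΣAx̄ = (2080.00)(115.00) + (7360.00)(115.00) = 1085600.00 mm³
ΣAȳ = (2080.00)(40.00) + (7360.00)(96.00) = 789760.00 mm³
x̄ = 1085600.00 / 9440.00 = 115.00 mm
ȳ = 789760.00 / 9440.00 = 83.66 mm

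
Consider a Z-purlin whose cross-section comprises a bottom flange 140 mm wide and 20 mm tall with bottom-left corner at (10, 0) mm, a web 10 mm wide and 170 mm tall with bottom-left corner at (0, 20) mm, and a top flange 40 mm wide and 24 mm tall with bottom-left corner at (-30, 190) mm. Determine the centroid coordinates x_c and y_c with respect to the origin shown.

bottom flange: A = 140 × 20 = 2800.00, centroid at (80.00, 10.00).
web: A = 10 × 170 = 1700.00, centroid at (5.00, 105.00).
top flange: A = 40 × 24 = 960.00, centroid at (-10.00, 202.00).
ΣA = 5460.00 mm²
ΣAx_c = (2800.00)(80.00) + (1700.00)(5.00) + (960.00)(-10.00) = 222900.00 mm³
ΣAy_c = (2800.00)(10.00) + (1700.00)(105.00) + (960.00)(202.00) = 400420.00 mm³
x_c = 222900.00 / 5460.00 = 40.82 mm
y_c = 400420.00 / 5460.00 = 73.34 mm

x_c = 40.82 mm, y_c = 73.34 mm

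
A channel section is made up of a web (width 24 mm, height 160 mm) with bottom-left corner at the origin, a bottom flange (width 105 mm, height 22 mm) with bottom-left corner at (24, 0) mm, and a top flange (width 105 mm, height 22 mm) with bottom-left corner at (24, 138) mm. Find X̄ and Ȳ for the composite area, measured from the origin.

X̄ = 47.22 mm, Ȳ = 80.00 mm

Part | A | x̄ᵢ | ȳᵢ | A·x̄ᵢ | A·ȳᵢ
web | 3840.00 | 12.00 | 80.00 | 46080.00 | 307200.00
bottom flange | 2310.00 | 76.50 | 11.00 | 176715.00 | 25410.00
top flange | 2310.00 | 76.50 | 149.00 | 176715.00 | 344190.00
Σ | 8460.00 |  |  | 399510.00 | 676800.00
X̄ = 399510.00 / 8460.00 = 47.22 mm
Ȳ = 676800.00 / 8460.00 = 80.00 mm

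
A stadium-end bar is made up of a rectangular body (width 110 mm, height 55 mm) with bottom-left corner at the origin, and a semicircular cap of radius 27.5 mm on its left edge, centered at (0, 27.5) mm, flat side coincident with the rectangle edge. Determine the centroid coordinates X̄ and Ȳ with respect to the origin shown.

Part | A | x̄ᵢ | ȳᵢ | A·x̄ᵢ | A·ȳᵢ
rectangular body | 6050.00 | 55.00 | 27.50 | 332750.00 | 166375.00
semicircular end | 1187.91 | -11.67 | 27.50 | -13864.58 | 32667.65
Σ | 7237.91 |  |  | 318885.42 | 199042.65
X̄ = 318885.42 / 7237.91 = 44.06 mm
Ȳ = 199042.65 / 7237.91 = 27.50 mm

X̄ = 44.06 mm, Ȳ = 27.50 mm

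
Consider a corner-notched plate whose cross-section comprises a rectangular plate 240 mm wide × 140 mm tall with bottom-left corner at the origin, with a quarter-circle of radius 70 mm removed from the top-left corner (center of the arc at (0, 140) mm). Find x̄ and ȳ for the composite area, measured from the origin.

Part | A | x̄ᵢ | ȳᵢ | A·x̄ᵢ | A·ȳᵢ
plate | 33600.00 | 120.00 | 70.00 | 4032000.00 | 2352000.00
removed quarter-circle | -3848.45 | 29.71 | 110.29 | -114333.33 | -424449.81
Σ | 29751.55 |  |  | 3917666.67 | 1927550.19
x̄ = 3917666.67 / 29751.55 = 131.68 mm
ȳ = 1927550.19 / 29751.55 = 64.79 mm

x̄ = 131.68 mm, ȳ = 64.79 mm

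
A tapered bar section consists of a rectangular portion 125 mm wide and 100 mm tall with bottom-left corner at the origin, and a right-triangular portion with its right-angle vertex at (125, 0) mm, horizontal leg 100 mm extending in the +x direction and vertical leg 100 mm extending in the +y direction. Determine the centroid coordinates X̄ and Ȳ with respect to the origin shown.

X̄ = 89.88 mm, Ȳ = 45.24 mm

rectangular portion: A = 125 × 100 = 12500.00, centroid at (62.50, 50.00).
triangular portion: A = ½·100·100 = 5000.00, centroid at (158.33, 33.33).
ΣA = 17500.00 mm², ΣAX̄ = 1572916.67 mm³, ΣAȲ = 791666.67 mm³.
X̄ = 1572916.67/17500.00 = 89.88 mm; Ȳ = 791666.67/17500.00 = 45.24 mm.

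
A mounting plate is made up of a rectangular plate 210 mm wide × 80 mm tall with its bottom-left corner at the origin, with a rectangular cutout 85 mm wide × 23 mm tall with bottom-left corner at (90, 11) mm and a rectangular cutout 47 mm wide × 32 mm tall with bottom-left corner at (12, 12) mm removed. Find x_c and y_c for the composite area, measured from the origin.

plate: A = 210 × 80 = 16800.00, centroid at (105.00, 40.00).
hole 1: A = −(85 × 23) = -1955.00, centroid at (132.50, 22.50).
hole 2: A = −(47 × 32) = -1504.00, centroid at (35.50, 28.00).
ΣA = 13341.00 mm²
ΣAx_c = (16800.00)(105.00) + (-1955.00)(132.50) + (-1504.00)(35.50) = 1451570.50 mm³
ΣAy_c = (16800.00)(40.00) + (-1955.00)(22.50) + (-1504.00)(28.00) = 585900.50 mm³
x_c = 1451570.50 / 13341.00 = 108.81 mm
y_c = 585900.50 / 13341.00 = 43.92 mm

x_c = 108.81 mm, y_c = 43.92 mm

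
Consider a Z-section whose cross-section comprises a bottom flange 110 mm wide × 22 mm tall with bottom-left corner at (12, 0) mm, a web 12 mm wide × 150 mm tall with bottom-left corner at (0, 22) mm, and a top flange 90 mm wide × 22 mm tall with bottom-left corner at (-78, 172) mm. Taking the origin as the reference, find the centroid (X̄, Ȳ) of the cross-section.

X̄ = 17.35 mm, Ȳ = 90.90 mm

Part | A | x̄ᵢ | ȳᵢ | A·x̄ᵢ | A·ȳᵢ
bottom flange | 2420.00 | 67.00 | 11.00 | 162140.00 | 26620.00
web | 1800.00 | 6.00 | 97.00 | 10800.00 | 174600.00
top flange | 1980.00 | -33.00 | 183.00 | -65340.00 | 362340.00
Σ | 6200.00 |  |  | 107600.00 | 563560.00
X̄ = 107600.00 / 6200.00 = 17.35 mm
Ȳ = 563560.00 / 6200.00 = 90.90 mm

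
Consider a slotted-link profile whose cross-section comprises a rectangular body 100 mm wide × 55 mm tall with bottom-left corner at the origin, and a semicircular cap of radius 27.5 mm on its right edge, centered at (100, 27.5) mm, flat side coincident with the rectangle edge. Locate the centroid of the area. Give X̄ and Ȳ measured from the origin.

Part | A | x̄ᵢ | ȳᵢ | A·x̄ᵢ | A·ȳᵢ
rectangular body | 5500.00 | 50.00 | 27.50 | 275000.00 | 151250.00
semicircular end | 1187.91 | 111.67 | 27.50 | 132656.06 | 32667.65
Σ | 6687.91 |  |  | 407656.06 | 183917.65
X̄ = 407656.06 / 6687.91 = 60.95 mm
Ȳ = 183917.65 / 6687.91 = 27.50 mm

X̄ = 60.95 mm, Ȳ = 27.50 mm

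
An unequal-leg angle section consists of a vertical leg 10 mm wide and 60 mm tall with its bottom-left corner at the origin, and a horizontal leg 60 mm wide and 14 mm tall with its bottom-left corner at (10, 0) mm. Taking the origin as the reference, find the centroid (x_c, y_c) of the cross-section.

x_c = 25.42 mm, y_c = 16.58 mm

vertical leg: A = 10 × 60 = 600.00, centroid at (5.00, 30.00).
horizontal leg: A = 60 × 14 = 840.00, centroid at (40.00, 7.00).
ΣA = 1440.00 mm², ΣAx_c = 36600.00 mm³, ΣAy_c = 23880.00 mm³.
x_c = 36600.00/1440.00 = 25.42 mm; y_c = 23880.00/1440.00 = 16.58 mm.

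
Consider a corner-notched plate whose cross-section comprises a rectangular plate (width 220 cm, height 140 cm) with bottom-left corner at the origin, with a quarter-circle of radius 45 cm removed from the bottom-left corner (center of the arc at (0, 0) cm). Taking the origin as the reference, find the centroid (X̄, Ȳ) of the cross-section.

X̄ = 114.95 cm, Ȳ = 72.77 cm

Part | A | x̄ᵢ | ȳᵢ | A·x̄ᵢ | A·ȳᵢ
plate | 30800.00 | 110.00 | 70.00 | 3388000.00 | 2156000.00
removed quarter-circle | -1590.43 | 19.10 | 19.10 | -30375.00 | -30375.00
Σ | 29209.57 |  |  | 3357625.00 | 2125625.00
X̄ = 3357625.00 / 29209.57 = 114.95 cm
Ȳ = 2125625.00 / 29209.57 = 72.77 cm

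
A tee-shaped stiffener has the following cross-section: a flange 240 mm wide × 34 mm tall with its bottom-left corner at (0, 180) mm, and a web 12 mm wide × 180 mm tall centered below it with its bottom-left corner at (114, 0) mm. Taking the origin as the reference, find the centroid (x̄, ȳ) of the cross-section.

web: A = 12 × 180 = 2160.00, centroid at (120.00, 90.00).
flange: A = 240 × 34 = 8160.00, centroid at (120.00, 197.00).
ΣA = 10320.00 mm²
ΣAx̄ = (2160.00)(120.00) + (8160.00)(120.00) = 1238400.00 mm³
ΣAȳ = (2160.00)(90.00) + (8160.00)(197.00) = 1801920.00 mm³
x̄ = 1238400.00 / 10320.00 = 120.00 mm
ȳ = 1801920.00 / 10320.00 = 174.60 mm

x̄ = 120.00 mm, ȳ = 174.60 mm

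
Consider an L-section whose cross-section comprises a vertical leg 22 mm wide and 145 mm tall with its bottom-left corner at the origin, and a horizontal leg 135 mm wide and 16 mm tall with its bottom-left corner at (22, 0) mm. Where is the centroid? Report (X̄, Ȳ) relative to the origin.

vertical leg: A = 22 × 145 = 3190.00, centroid at (11.00, 72.50).
horizontal leg: A = 135 × 16 = 2160.00, centroid at (89.50, 8.00).
ΣA = 5350.00 mm², ΣAX̄ = 228410.00 mm³, ΣAȲ = 248555.00 mm³.
X̄ = 228410.00/5350.00 = 42.69 mm; Ȳ = 248555.00/5350.00 = 46.46 mm.

X̄ = 42.69 mm, Ȳ = 46.46 mm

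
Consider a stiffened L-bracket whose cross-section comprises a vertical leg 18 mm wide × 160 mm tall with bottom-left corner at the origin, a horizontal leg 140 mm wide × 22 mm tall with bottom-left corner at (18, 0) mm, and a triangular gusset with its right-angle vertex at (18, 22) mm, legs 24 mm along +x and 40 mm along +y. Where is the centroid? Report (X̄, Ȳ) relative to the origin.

Part | A | x̄ᵢ | ȳᵢ | A·x̄ᵢ | A·ȳᵢ
vertical leg | 2880.00 | 9.00 | 80.00 | 25920.00 | 230400.00
horizontal leg | 3080.00 | 88.00 | 11.00 | 271040.00 | 33880.00
gusset | 480.00 | 26.00 | 35.33 | 12480.00 | 16960.00
Σ | 6440.00 |  |  | 309440.00 | 281240.00
X̄ = 309440.00 / 6440.00 = 48.05 mm
Ȳ = 281240.00 / 6440.00 = 43.67 mm

X̄ = 48.05 mm, Ȳ = 43.67 mm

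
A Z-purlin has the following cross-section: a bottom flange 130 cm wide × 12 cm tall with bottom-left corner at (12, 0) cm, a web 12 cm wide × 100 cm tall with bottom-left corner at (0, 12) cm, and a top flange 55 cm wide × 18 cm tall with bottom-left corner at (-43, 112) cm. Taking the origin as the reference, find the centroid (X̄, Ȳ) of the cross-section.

bottom flange: A = 130 × 12 = 1560.00, centroid at (77.00, 6.00).
web: A = 12 × 100 = 1200.00, centroid at (6.00, 62.00).
top flange: A = 55 × 18 = 990.00, centroid at (-15.50, 121.00).
ΣA = 3750.00 cm²
ΣAX̄ = (1560.00)(77.00) + (1200.00)(6.00) + (990.00)(-15.50) = 111975.00 cm³
ΣAȲ = (1560.00)(6.00) + (1200.00)(62.00) + (990.00)(121.00) = 203550.00 cm³
X̄ = 111975.00 / 3750.00 = 29.86 cm
Ȳ = 203550.00 / 3750.00 = 54.28 cm

X̄ = 29.86 cm, Ȳ = 54.28 cm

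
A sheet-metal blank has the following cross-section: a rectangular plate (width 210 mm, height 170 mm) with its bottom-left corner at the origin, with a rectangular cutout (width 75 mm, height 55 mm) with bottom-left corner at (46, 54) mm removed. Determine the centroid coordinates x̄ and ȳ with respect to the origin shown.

plate: A = 210 × 170 = 35700.00, centroid at (105.00, 85.00).
hole: A = −(75 × 55) = -4125.00, centroid at (83.50, 81.50).
ΣA = 31575.00 mm², ΣAx̄ = 3404062.50 mm³, ΣAȳ = 2698312.50 mm³.
x̄ = 3404062.50/31575.00 = 107.81 mm; ȳ = 2698312.50/31575.00 = 85.46 mm.

x̄ = 107.81 mm, ȳ = 85.46 mm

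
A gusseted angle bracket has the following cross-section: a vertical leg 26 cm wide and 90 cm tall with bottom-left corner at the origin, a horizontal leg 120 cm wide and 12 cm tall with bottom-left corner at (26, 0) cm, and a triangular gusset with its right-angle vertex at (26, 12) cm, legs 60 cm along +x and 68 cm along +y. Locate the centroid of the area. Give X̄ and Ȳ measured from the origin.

X̄ = 42.63 cm, Ȳ = 31.73 cm

vertical leg: A = 26 × 90 = 2340.00, centroid at (13.00, 45.00).
horizontal leg: A = 120 × 12 = 1440.00, centroid at (86.00, 6.00).
gusset: A = ½·60·68 = 2040.00, centroid at (46.00, 34.67).
ΣA = 5820.00 cm²
ΣAX̄ = (2340.00)(13.00) + (1440.00)(86.00) + (2040.00)(46.00) = 248100.00 cm³
ΣAȲ = (2340.00)(45.00) + (1440.00)(6.00) + (2040.00)(34.67) = 184660.00 cm³
X̄ = 248100.00 / 5820.00 = 42.63 cm
Ȳ = 184660.00 / 5820.00 = 31.73 cm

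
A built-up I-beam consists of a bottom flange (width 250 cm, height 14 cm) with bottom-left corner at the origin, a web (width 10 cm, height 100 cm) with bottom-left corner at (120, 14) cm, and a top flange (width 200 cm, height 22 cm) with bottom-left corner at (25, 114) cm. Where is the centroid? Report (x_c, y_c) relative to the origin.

x_c = 125.00 cm, y_c = 71.74 cm

Part | A | x̄ᵢ | ȳᵢ | A·x̄ᵢ | A·ȳᵢ
bottom flange | 3500.00 | 125.00 | 7.00 | 437500.00 | 24500.00
web | 1000.00 | 125.00 | 64.00 | 125000.00 | 64000.00
top flange | 4400.00 | 125.00 | 125.00 | 550000.00 | 550000.00
Σ | 8900.00 |  |  | 1112500.00 | 638500.00
x_c = 1112500.00 / 8900.00 = 125.00 cm
y_c = 638500.00 / 8900.00 = 71.74 cm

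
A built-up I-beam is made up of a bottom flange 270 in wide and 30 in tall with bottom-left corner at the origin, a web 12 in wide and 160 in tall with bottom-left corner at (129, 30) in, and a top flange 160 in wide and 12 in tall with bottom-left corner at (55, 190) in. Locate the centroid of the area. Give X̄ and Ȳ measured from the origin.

X̄ = 135.00 in, Ȳ = 59.38 in

bottom flange: A = 270 × 30 = 8100.00, centroid at (135.00, 15.00).
web: A = 12 × 160 = 1920.00, centroid at (135.00, 110.00).
top flange: A = 160 × 12 = 1920.00, centroid at (135.00, 196.00).
ΣA = 11940.00 in², ΣAX̄ = 1611900.00 in³, ΣAȲ = 709020.00 in³.
X̄ = 1611900.00/11940.00 = 135.00 in; Ȳ = 709020.00/11940.00 = 59.38 in.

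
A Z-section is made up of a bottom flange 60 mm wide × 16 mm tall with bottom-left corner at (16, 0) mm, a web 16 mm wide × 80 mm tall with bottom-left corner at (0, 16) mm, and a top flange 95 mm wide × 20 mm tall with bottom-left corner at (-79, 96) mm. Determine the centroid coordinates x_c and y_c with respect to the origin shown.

bottom flange: A = 60 × 16 = 960.00, centroid at (46.00, 8.00).
web: A = 16 × 80 = 1280.00, centroid at (8.00, 56.00).
top flange: A = 95 × 20 = 1900.00, centroid at (-31.50, 106.00).
ΣA = 4140.00 mm², ΣAx_c = -5450.00 mm³, ΣAy_c = 280760.00 mm³.
x_c = -5450.00/4140.00 = -1.32 mm; y_c = 280760.00/4140.00 = 67.82 mm.

x_c = -1.32 mm, y_c = 67.82 mm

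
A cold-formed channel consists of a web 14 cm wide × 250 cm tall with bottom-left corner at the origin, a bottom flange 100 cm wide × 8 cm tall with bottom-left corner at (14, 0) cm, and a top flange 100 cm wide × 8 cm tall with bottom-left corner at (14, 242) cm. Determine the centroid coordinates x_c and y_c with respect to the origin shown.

x_c = 24.88 cm, y_c = 125.00 cm

web: A = 14 × 250 = 3500.00, centroid at (7.00, 125.00).
bottom flange: A = 100 × 8 = 800.00, centroid at (64.00, 4.00).
top flange: A = 100 × 8 = 800.00, centroid at (64.00, 246.00).
ΣA = 5100.00 cm²
ΣAx_c = (3500.00)(7.00) + (800.00)(64.00) + (800.00)(64.00) = 126900.00 cm³
ΣAy_c = (3500.00)(125.00) + (800.00)(4.00) + (800.00)(246.00) = 637500.00 cm³
x_c = 126900.00 / 5100.00 = 24.88 cm
y_c = 637500.00 / 5100.00 = 125.00 cm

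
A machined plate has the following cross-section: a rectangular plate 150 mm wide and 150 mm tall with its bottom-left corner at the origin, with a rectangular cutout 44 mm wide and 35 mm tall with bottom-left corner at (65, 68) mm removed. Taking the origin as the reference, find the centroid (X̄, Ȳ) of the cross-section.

plate: A = 150 × 150 = 22500.00, centroid at (75.00, 75.00).
hole: A = −(44 × 35) = -1540.00, centroid at (87.00, 85.50).
ΣA = 20960.00 mm², ΣAX̄ = 1553520.00 mm³, ΣAȲ = 1555830.00 mm³.
X̄ = 1553520.00/20960.00 = 74.12 mm; Ȳ = 1555830.00/20960.00 = 74.23 mm.

X̄ = 74.12 mm, Ȳ = 74.23 mm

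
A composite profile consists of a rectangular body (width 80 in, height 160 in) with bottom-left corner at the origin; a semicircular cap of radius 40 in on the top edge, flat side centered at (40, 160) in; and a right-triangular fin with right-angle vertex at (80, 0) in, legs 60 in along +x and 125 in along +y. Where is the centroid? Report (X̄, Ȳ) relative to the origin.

X̄ = 51.80 in, Ȳ = 85.24 in

Part | A | x̄ᵢ | ȳᵢ | A·x̄ᵢ | A·ȳᵢ
rectangular body | 12800.00 | 40.00 | 80.00 | 512000.00 | 1024000.00
semicircular top | 2513.27 | 40.00 | 176.98 | 100530.96 | 444790.53
triangular fin | 3750.00 | 100.00 | 41.67 | 375000.00 | 156250.00
Σ | 19063.27 |  |  | 987530.96 | 1625040.53
X̄ = 987530.96 / 19063.27 = 51.80 in
Ȳ = 1625040.53 / 19063.27 = 85.24 in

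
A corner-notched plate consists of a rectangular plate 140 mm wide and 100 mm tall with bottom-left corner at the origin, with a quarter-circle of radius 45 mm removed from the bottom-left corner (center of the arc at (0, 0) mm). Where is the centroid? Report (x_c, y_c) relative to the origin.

x_c = 76.52 mm, y_c = 53.96 mm

plate: A = 140 × 100 = 14000.00, centroid at (70.00, 50.00).
removed quarter-circle: A = −¼π·45² = -1590.43, centroid at (19.10, 19.10).
ΣA = 12409.57 mm², ΣAx_c = 949625.00 mm³, ΣAy_c = 669625.00 mm³.
x_c = 949625.00/12409.57 = 76.52 mm; y_c = 669625.00/12409.57 = 53.96 mm.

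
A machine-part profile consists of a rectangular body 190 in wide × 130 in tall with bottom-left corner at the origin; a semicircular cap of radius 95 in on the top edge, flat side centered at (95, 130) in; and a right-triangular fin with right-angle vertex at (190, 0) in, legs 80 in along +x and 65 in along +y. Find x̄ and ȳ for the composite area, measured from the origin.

x̄ = 102.63 in, ȳ = 98.28 in

rectangular body: A = 190 × 130 = 24700.00, centroid at (95.00, 65.00).
semicircular top: A = ½π·95² = 14176.44, centroid at (95.00, 170.32).
triangular fin: A = ½·80·65 = 2600.00, centroid at (216.67, 21.67).
ΣA = 41476.44 in²
ΣAx̄ = (24700.00)(95.00) + (14176.44)(95.00) + (2600.00)(216.67) = 4256594.83 in³
ΣAȳ = (24700.00)(65.00) + (14176.44)(170.32) + (2600.00)(21.67) = 4076353.46 in³
x̄ = 4256594.83 / 41476.44 = 102.63 in
ȳ = 4076353.46 / 41476.44 = 98.28 in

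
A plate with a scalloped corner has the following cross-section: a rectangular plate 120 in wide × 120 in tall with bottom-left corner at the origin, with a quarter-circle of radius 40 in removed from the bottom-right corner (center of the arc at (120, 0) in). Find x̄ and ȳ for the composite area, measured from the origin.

plate: A = 120 × 120 = 14400.00, centroid at (60.00, 60.00).
removed quarter-circle: A = −¼π·40² = -1256.64, centroid at (103.02, 16.98).
ΣA = 13143.36 in²
ΣAx̄ = (14400.00)(60.00) + (-1256.64)(103.02) = 734536.89 in³
ΣAȳ = (14400.00)(60.00) + (-1256.64)(16.98) = 842666.67 in³
x̄ = 734536.89 / 13143.36 = 55.89 in
ȳ = 842666.67 / 13143.36 = 64.11 in

x̄ = 55.89 in, ȳ = 64.11 in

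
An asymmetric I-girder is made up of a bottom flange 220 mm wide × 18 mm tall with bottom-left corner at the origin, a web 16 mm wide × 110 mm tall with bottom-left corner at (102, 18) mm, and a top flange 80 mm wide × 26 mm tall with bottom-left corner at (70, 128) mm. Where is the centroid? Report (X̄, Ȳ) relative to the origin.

bottom flange: A = 220 × 18 = 3960.00, centroid at (110.00, 9.00).
web: A = 16 × 110 = 1760.00, centroid at (110.00, 73.00).
top flange: A = 80 × 26 = 2080.00, centroid at (110.00, 141.00).
ΣA = 7800.00 mm², ΣAX̄ = 858000.00 mm³, ΣAȲ = 457400.00 mm³.
X̄ = 858000.00/7800.00 = 110.00 mm; Ȳ = 457400.00/7800.00 = 58.64 mm.

X̄ = 110.00 mm, Ȳ = 58.64 mm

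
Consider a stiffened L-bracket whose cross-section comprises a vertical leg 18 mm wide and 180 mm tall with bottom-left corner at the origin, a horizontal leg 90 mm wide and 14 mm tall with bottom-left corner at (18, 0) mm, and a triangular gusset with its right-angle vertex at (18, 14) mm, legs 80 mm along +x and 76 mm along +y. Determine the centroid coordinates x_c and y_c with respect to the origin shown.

vertical leg: A = 18 × 180 = 3240.00, centroid at (9.00, 90.00).
horizontal leg: A = 90 × 14 = 1260.00, centroid at (63.00, 7.00).
gusset: A = ½·80·76 = 3040.00, centroid at (44.67, 39.33).
ΣA = 7540.00 mm², ΣAx_c = 244326.67 mm³, ΣAy_c = 419993.33 mm³.
x_c = 244326.67/7540.00 = 32.40 mm; y_c = 419993.33/7540.00 = 55.70 mm.

x_c = 32.40 mm, y_c = 55.70 mm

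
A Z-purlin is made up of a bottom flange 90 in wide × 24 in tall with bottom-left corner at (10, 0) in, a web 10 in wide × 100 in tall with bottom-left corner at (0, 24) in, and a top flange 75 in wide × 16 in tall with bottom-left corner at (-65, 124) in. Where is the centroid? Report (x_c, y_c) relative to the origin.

x_c = 20.83 in, y_c = 59.25 in

Part | A | x̄ᵢ | ȳᵢ | A·x̄ᵢ | A·ȳᵢ
bottom flange | 2160.00 | 55.00 | 12.00 | 118800.00 | 25920.00
web | 1000.00 | 5.00 | 74.00 | 5000.00 | 74000.00
top flange | 1200.00 | -27.50 | 132.00 | -33000.00 | 158400.00
Σ | 4360.00 |  |  | 90800.00 | 258320.00
x_c = 90800.00 / 4360.00 = 20.83 in
y_c = 258320.00 / 4360.00 = 59.25 in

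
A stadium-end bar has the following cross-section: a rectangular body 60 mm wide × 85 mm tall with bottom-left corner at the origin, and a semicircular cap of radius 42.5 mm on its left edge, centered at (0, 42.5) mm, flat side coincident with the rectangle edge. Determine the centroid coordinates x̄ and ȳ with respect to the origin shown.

x̄ = 12.83 mm, ȳ = 42.50 mm

rectangular body: A = 60 × 85 = 5100.00, centroid at (30.00, 42.50).
semicircular end: A = ½π·42.5² = 2837.25, centroid at (-18.04, 42.50).
ΣA = 7937.25 mm², ΣAx̄ = 101822.92 mm³, ΣAȳ = 337333.16 mm³.
x̄ = 101822.92/7937.25 = 12.83 mm; ȳ = 337333.16/7937.25 = 42.50 mm.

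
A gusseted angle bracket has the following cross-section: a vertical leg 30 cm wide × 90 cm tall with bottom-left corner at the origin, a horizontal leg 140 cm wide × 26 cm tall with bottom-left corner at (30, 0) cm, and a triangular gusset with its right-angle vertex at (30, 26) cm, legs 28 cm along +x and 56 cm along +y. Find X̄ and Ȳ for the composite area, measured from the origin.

X̄ = 61.11 cm, Ȳ = 28.61 cm

vertical leg: A = 30 × 90 = 2700.00, centroid at (15.00, 45.00).
horizontal leg: A = 140 × 26 = 3640.00, centroid at (100.00, 13.00).
gusset: A = ½·28·56 = 784.00, centroid at (39.33, 44.67).
ΣA = 7124.00 cm², ΣAX̄ = 435337.33 cm³, ΣAȲ = 203838.67 cm³.
X̄ = 435337.33/7124.00 = 61.11 cm; Ȳ = 203838.67/7124.00 = 28.61 cm.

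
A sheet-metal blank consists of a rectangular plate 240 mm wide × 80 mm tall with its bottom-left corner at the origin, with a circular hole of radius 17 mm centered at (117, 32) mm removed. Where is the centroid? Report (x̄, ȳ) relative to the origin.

x̄ = 120.15 mm, ȳ = 40.40 mm

plate: A = 240 × 80 = 19200.00, centroid at (120.00, 40.00).
hole: A = −π·17² = -907.92, centroid at (117.00, 32.00).
ΣA = 18292.08 mm², ΣAx̄ = 2197773.33 mm³, ΣAȳ = 738946.55 mm³.
x̄ = 2197773.33/18292.08 = 120.15 mm; ȳ = 738946.55/18292.08 = 40.40 mm.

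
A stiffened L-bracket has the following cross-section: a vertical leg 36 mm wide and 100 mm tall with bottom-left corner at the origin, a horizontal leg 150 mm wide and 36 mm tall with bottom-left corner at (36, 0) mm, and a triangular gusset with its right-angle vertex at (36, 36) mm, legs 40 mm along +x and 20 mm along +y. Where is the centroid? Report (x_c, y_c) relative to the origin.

vertical leg: A = 36 × 100 = 3600.00, centroid at (18.00, 50.00).
horizontal leg: A = 150 × 36 = 5400.00, centroid at (111.00, 18.00).
gusset: A = ½·40·20 = 400.00, centroid at (49.33, 42.67).
ΣA = 9400.00 mm²
ΣAx_c = (3600.00)(18.00) + (5400.00)(111.00) + (400.00)(49.33) = 683933.33 mm³
ΣAy_c = (3600.00)(50.00) + (5400.00)(18.00) + (400.00)(42.67) = 294266.67 mm³
x_c = 683933.33 / 9400.00 = 72.76 mm
y_c = 294266.67 / 9400.00 = 31.30 mm

x_c = 72.76 mm, y_c = 31.30 mm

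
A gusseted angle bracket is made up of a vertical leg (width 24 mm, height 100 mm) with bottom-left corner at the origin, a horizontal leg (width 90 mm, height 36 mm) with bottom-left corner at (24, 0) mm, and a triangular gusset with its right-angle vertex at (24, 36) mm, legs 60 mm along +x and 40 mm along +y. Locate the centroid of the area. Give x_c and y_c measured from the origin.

vertical leg: A = 24 × 100 = 2400.00, centroid at (12.00, 50.00).
horizontal leg: A = 90 × 36 = 3240.00, centroid at (69.00, 18.00).
gusset: A = ½·60·40 = 1200.00, centroid at (44.00, 49.33).
ΣA = 6840.00 mm²
ΣAx_c = (2400.00)(12.00) + (3240.00)(69.00) + (1200.00)(44.00) = 305160.00 mm³
ΣAy_c = (2400.00)(50.00) + (3240.00)(18.00) + (1200.00)(49.33) = 237520.00 mm³
x_c = 305160.00 / 6840.00 = 44.61 mm
y_c = 237520.00 / 6840.00 = 34.73 mm

x_c = 44.61 mm, y_c = 34.73 mm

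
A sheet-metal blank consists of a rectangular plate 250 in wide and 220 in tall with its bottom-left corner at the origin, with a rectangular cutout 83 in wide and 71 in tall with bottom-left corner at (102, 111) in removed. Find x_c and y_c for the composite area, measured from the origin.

Part | A | x̄ᵢ | ȳᵢ | A·x̄ᵢ | A·ȳᵢ
plate | 55000.00 | 125.00 | 110.00 | 6875000.00 | 6050000.00
hole | -5893.00 | 143.50 | 146.50 | -845645.50 | -863324.50
Σ | 49107.00 |  |  | 6029354.50 | 5186675.50
x_c = 6029354.50 / 49107.00 = 122.78 in
y_c = 5186675.50 / 49107.00 = 105.62 in

x_c = 122.78 in, y_c = 105.62 in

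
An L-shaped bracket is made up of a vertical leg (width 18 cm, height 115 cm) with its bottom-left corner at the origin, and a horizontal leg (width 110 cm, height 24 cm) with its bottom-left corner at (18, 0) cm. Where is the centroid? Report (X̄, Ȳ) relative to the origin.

X̄ = 44.87 cm, Ȳ = 32.00 cm

vertical leg: A = 18 × 115 = 2070.00, centroid at (9.00, 57.50).
horizontal leg: A = 110 × 24 = 2640.00, centroid at (73.00, 12.00).
ΣA = 4710.00 cm², ΣAX̄ = 211350.00 cm³, ΣAȲ = 150705.00 cm³.
X̄ = 211350.00/4710.00 = 44.87 cm; Ȳ = 150705.00/4710.00 = 32.00 cm.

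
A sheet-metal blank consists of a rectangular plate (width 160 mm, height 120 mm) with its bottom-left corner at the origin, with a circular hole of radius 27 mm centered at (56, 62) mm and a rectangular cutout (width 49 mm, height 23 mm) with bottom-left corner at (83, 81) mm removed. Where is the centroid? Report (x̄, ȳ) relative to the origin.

plate: A = 160 × 120 = 19200.00, centroid at (80.00, 60.00).
hole 1: A = −π·27² = -2290.22, centroid at (56.00, 62.00).
hole 2: A = −(49 × 23) = -1127.00, centroid at (107.50, 92.50).
ΣA = 15782.78 mm², ΣAx̄ = 1286595.12 mm³, ΣAȳ = 905758.80 mm³.
x̄ = 1286595.12/15782.78 = 81.52 mm; ȳ = 905758.80/15782.78 = 57.39 mm.

x̄ = 81.52 mm, ȳ = 57.39 mm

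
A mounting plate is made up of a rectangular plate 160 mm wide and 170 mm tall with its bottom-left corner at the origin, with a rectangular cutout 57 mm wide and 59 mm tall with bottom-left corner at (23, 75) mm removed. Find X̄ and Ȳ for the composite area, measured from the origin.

plate: A = 160 × 170 = 27200.00, centroid at (80.00, 85.00).
hole: A = −(57 × 59) = -3363.00, centroid at (51.50, 104.50).
ΣA = 23837.00 mm²
ΣAX̄ = (27200.00)(80.00) + (-3363.00)(51.50) = 2002805.50 mm³
ΣAȲ = (27200.00)(85.00) + (-3363.00)(104.50) = 1960566.50 mm³
X̄ = 2002805.50 / 23837.00 = 84.02 mm
Ȳ = 1960566.50 / 23837.00 = 82.25 mm

X̄ = 84.02 mm, Ȳ = 82.25 mm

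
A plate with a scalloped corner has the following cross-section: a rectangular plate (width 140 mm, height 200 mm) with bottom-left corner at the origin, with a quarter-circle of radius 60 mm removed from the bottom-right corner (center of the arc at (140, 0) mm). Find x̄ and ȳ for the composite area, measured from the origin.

x̄ = 65.00 mm, ȳ = 108.37 mm

plate: A = 140 × 200 = 28000.00, centroid at (70.00, 100.00).
removed quarter-circle: A = −¼π·60² = -2827.43, centroid at (114.54, 25.46).
ΣA = 25172.57 mm²
ΣAx̄ = (28000.00)(70.00) + (-2827.43)(114.54) = 1636159.33 mm³
ΣAȳ = (28000.00)(100.00) + (-2827.43)(25.46) = 2728000.00 mm³
x̄ = 1636159.33 / 25172.57 = 65.00 mm
ȳ = 2728000.00 / 25172.57 = 108.37 mm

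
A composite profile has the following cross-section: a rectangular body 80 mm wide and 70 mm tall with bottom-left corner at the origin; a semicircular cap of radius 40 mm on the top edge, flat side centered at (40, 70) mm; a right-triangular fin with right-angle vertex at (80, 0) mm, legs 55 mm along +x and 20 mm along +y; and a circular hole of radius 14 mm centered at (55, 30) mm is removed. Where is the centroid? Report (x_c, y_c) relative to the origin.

rectangular body: A = 80 × 70 = 5600.00, centroid at (40.00, 35.00).
semicircular top: A = ½π·40² = 2513.27, centroid at (40.00, 86.98).
triangular fin: A = ½·55·20 = 550.00, centroid at (98.33, 6.67).
hole: A = −π·14² = -615.75, centroid at (55.00, 30.00).
ΣA = 8047.52 mm², ΣAx_c = 344747.93 mm³, ΣAy_c = 399789.96 mm³.
x_c = 344747.93/8047.52 = 42.84 mm; y_c = 399789.96/8047.52 = 49.68 mm.

x_c = 42.84 mm, y_c = 49.68 mm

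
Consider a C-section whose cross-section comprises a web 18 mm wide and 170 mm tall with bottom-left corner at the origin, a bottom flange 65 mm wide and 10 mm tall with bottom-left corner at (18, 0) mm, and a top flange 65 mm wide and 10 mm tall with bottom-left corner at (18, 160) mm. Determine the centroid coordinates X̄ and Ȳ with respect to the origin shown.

web: A = 18 × 170 = 3060.00, centroid at (9.00, 85.00).
bottom flange: A = 65 × 10 = 650.00, centroid at (50.50, 5.00).
top flange: A = 65 × 10 = 650.00, centroid at (50.50, 165.00).
ΣA = 4360.00 mm², ΣAX̄ = 93190.00 mm³, ΣAȲ = 370600.00 mm³.
X̄ = 93190.00/4360.00 = 21.37 mm; Ȳ = 370600.00/4360.00 = 85.00 mm.

X̄ = 21.37 mm, Ȳ = 85.00 mm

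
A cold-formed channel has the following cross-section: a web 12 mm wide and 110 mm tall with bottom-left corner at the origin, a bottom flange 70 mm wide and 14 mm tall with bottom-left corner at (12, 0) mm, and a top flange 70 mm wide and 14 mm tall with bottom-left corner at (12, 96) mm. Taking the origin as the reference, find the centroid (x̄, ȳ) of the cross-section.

web: A = 12 × 110 = 1320.00, centroid at (6.00, 55.00).
bottom flange: A = 70 × 14 = 980.00, centroid at (47.00, 7.00).
top flange: A = 70 × 14 = 980.00, centroid at (47.00, 103.00).
ΣA = 3280.00 mm²
ΣAx̄ = (1320.00)(6.00) + (980.00)(47.00) + (980.00)(47.00) = 100040.00 mm³
ΣAȳ = (1320.00)(55.00) + (980.00)(7.00) + (980.00)(103.00) = 180400.00 mm³
x̄ = 100040.00 / 3280.00 = 30.50 mm
ȳ = 180400.00 / 3280.00 = 55.00 mm

x̄ = 30.50 mm, ȳ = 55.00 mm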